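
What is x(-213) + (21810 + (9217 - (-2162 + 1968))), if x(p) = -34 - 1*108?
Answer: 31079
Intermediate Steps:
x(p) = -142 (x(p) = -34 - 108 = -142)
x(-213) + (21810 + (9217 - (-2162 + 1968))) = -142 + (21810 + (9217 - (-2162 + 1968))) = -142 + (21810 + (9217 - 1*(-194))) = -142 + (21810 + (9217 + 194)) = -142 + (21810 + 9411) = -142 + 31221 = 31079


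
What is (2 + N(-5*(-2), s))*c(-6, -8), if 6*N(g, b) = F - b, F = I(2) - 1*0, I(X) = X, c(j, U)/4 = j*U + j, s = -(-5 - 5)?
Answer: 112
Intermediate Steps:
s = 10 (s = -1*(-10) = 10)
c(j, U) = 4*j + 4*U*j (c(j, U) = 4*(j*U + j) = 4*(U*j + j) = 4*(j + U*j) = 4*j + 4*U*j)
F = 2 (F = 2 - 1*0 = 2 + 0 = 2)
N(g, b) = ⅓ - b/6 (N(g, b) = (2 - b)/6 = ⅓ - b/6)
(2 + N(-5*(-2), s))*c(-6, -8) = (2 + (⅓ - ⅙*10))*(4*(-6)*(1 - 8)) = (2 + (⅓ - 5/3))*(4*(-6)*(-7)) = (2 - 4/3)*168 = (⅔)*168 = 112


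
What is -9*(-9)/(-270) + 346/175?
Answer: 587/350 ≈ 1.6771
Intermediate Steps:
-9*(-9)/(-270) + 346/175 = 81*(-1/270) + 346*(1/175) = -3/10 + 346/175 = 587/350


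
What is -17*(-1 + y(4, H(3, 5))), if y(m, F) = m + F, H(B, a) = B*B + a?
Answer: -289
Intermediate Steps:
H(B, a) = a + B² (H(B, a) = B² + a = a + B²)
y(m, F) = F + m
-17*(-1 + y(4, H(3, 5))) = -17*(-1 + ((5 + 3²) + 4)) = -17*(-1 + ((5 + 9) + 4)) = -17*(-1 + (14 + 4)) = -17*(-1 + 18) = -17*17 = -289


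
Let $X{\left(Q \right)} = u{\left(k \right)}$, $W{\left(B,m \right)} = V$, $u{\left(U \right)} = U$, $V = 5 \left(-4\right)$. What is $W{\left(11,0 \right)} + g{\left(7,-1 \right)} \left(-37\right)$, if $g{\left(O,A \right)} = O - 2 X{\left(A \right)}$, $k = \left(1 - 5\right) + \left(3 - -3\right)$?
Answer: $-131$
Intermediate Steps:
$V = -20$
$k = 2$ ($k = -4 + \left(3 + 3\right) = -4 + 6 = 2$)
$W{\left(B,m \right)} = -20$
$X{\left(Q \right)} = 2$
$g{\left(O,A \right)} = -4 + O$ ($g{\left(O,A \right)} = O - 4 = -4 + O$)
$W{\left(11,0 \right)} + g{\left(7,-1 \right)} \left(-37\right) = -20 + \left(-4 + 7\right) \left(-37\right) = -20 + 3 \left(-37\right) = -20 - 111 = -131$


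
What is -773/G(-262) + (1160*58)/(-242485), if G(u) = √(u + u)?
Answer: -13456/48497 + 773*I*√131/262 ≈ -0.27746 + 33.769*I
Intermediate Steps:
G(u) = √2*√u (G(u) = √(2*u) = √2*√u)
-773/G(-262) + (1160*58)/(-242485) = -773*(-I*√131/262) + (1160*58)/(-242485) = -773*(-I*√131/262) + 67280*(-1/242485) = -773*(-I*√131/262) - 13456/48497 = -(-773)*I*√131/262 - 13456/48497 = 773*I*√131/262 - 13456/48497 = -13456/48497 + 773*I*√131/262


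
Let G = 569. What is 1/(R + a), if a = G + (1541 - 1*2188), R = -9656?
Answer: -1/9734 ≈ -0.00010273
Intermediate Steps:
a = -78 (a = 569 + (1541 - 1*2188) = 569 + (1541 - 2188) = 569 - 647 = -78)
1/(R + a) = 1/(-9656 - 78) = 1/(-9734) = -1/9734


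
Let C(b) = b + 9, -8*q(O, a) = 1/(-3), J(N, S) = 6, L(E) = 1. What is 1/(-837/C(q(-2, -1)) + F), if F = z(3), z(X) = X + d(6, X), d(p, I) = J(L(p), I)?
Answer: -7/585 ≈ -0.011966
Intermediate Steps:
d(p, I) = 6
q(O, a) = 1/24 (q(O, a) = -⅛/(-3) = -⅛*(-⅓) = 1/24)
C(b) = 9 + b
z(X) = 6 + X (z(X) = X + 6 = 6 + X)
F = 9 (F = 6 + 3 = 9)
1/(-837/C(q(-2, -1)) + F) = 1/(-837/(9 + 1/24) + 9) = 1/(-837/217/24 + 9) = 1/(-837*24/217 + 9) = 1/(-648/7 + 9) = 1/(-585/7) = -7/585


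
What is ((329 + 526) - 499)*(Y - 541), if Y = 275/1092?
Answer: -52554233/273 ≈ -1.9251e+5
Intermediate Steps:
Y = 275/1092 (Y = 275*(1/1092) = 275/1092 ≈ 0.25183)
((329 + 526) - 499)*(Y - 541) = ((329 + 526) - 499)*(275/1092 - 541) = (855 - 499)*(-590497/1092) = 356*(-590497/1092) = -52554233/273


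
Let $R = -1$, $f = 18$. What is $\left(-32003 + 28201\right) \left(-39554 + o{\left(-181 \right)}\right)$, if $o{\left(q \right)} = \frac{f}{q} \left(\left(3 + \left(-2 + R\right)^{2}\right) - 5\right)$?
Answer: $\frac{27220038800}{181} \approx 1.5039 \cdot 10^{8}$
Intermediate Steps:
$o{\left(q \right)} = \frac{126}{q}$ ($o{\left(q \right)} = \frac{18}{q} \left(\left(3 + \left(-2 - 1\right)^{2}\right) - 5\right) = \frac{18}{q} \left(\left(3 + \left(-3\right)^{2}\right) - 5\right) = \frac{18}{q} \left(\left(3 + 9\right) - 5\right) = \frac{18}{q} \left(12 - 5\right) = \frac{18}{q} 7 = \frac{126}{q}$)
$\left(-32003 + 28201\right) \left(-39554 + o{\left(-181 \right)}\right) = \left(-32003 + 28201\right) \left(-39554 + \frac{126}{-181}\right) = - 3802 \left(-39554 + 126 \left(- \frac{1}{181}\right)\right) = - 3802 \left(-39554 - \frac{126}{181}\right) = \left(-3802\right) \left(- \frac{7159400}{181}\right) = \frac{27220038800}{181}$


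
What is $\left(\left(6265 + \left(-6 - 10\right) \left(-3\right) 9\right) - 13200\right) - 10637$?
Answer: $-17140$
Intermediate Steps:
$\left(\left(6265 + \left(-6 - 10\right) \left(-3\right) 9\right) - 13200\right) - 10637 = \left(\left(6265 + \left(-16\right) \left(-3\right) 9\right) - 13200\right) - 10637 = \left(\left(6265 + 48 \cdot 9\right) - 13200\right) - 10637 = \left(\left(6265 + 432\right) - 13200\right) - 10637 = \left(6697 - 13200\right) - 10637 = -6503 - 10637 = -17140$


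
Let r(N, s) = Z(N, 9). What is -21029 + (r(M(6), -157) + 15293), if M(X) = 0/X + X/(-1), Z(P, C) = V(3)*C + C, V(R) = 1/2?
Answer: -11445/2 ≈ -5722.5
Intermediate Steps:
V(R) = 1/2
Z(P, C) = 3*C/2 (Z(P, C) = C/2 + C = 3*C/2)
M(X) = -X (M(X) = 0 + X*(-1) = 0 - X = -X)
r(N, s) = 27/2 (r(N, s) = (3/2)*9 = 27/2)
-21029 + (r(M(6), -157) + 15293) = -21029 + (27/2 + 15293) = -21029 + 30613/2 = -11445/2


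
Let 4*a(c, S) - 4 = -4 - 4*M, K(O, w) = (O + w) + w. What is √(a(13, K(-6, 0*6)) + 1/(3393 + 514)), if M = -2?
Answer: √30533205/3907 ≈ 1.4143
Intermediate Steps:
K(O, w) = O + 2*w
a(c, S) = 2 (a(c, S) = 1 + (-4 - 4*(-2))/4 = 1 + (-4 + 8)/4 = 1 + (¼)*4 = 1 + 1 = 2)
√(a(13, K(-6, 0*6)) + 1/(3393 + 514)) = √(2 + 1/(3393 + 514)) = √(2 + 1/3907) = √(7815/3907) = √30533205/3907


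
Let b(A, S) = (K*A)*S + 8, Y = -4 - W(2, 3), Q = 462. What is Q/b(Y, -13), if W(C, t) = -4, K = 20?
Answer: 231/4 ≈ 57.750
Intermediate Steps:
Y = 0 (Y = -4 - 1*(-4) = -4 + 4 = 0)
b(A, S) = 8 + 20*A*S (b(A, S) = (20*A)*S + 8 = 20*A*S + 8 = 8 + 20*A*S)
Q/b(Y, -13) = 462/(8 + 20*0*(-13)) = 462/(8 + 0) = 462/8 = 462*(⅛) = 231/4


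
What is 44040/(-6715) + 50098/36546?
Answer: -127307777/24540639 ≈ -5.1876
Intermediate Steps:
44040/(-6715) + 50098/36546 = 44040*(-1/6715) + 50098*(1/36546) = -8808/1343 + 25049/18273 = -127307777/24540639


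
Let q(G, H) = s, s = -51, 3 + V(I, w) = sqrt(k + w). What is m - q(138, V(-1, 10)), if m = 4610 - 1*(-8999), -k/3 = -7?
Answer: 13660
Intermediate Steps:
k = 21 (k = -3*(-7) = 21)
V(I, w) = -3 + sqrt(21 + w)
q(G, H) = -51
m = 13609 (m = 4610 + 8999 = 13609)
m - q(138, V(-1, 10)) = 13609 - 1*(-51) = 13609 + 51 = 13660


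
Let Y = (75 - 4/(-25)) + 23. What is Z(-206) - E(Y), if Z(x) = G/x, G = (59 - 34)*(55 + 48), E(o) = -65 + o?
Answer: -2283/50 ≈ -45.660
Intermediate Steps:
Y = 2454/25 (Y = (75 - 4*(-1/25)) + 23 = (75 + 4/25) + 23 = 1879/25 + 23 = 2454/25 ≈ 98.160)
G = 2575 (G = 25*103 = 2575)
Z(x) = 2575/x
Z(-206) - E(Y) = 2575/(-206) - (-65 + 2454/25) = 2575*(-1/206) - 1*829/25 = -25/2 - 829/25 = -2283/50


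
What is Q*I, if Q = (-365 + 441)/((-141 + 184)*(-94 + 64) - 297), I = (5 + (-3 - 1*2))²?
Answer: 0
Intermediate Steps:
I = 0 (I = (5 + (-3 - 2))² = (5 - 5)² = 0² = 0)
Q = -76/1587 (Q = 76/(43*(-30) - 297) = 76/(-1290 - 297) = 76/(-1587) = 76*(-1/1587) = -76/1587 ≈ -0.047889)
Q*I = -76/1587*0 = 0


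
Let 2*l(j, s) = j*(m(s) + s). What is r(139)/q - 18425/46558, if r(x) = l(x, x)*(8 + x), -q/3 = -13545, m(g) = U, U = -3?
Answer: 3044811137/90089730 ≈ 33.798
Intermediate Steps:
m(g) = -3
l(j, s) = j*(-3 + s)/2 (l(j, s) = (j*(-3 + s))/2 = j*(-3 + s)/2)
q = 40635 (q = -3*(-13545) = 40635)
r(x) = x*(-3 + x)*(8 + x)/2 (r(x) = (x*(-3 + x)/2)*(8 + x) = x*(-3 + x)*(8 + x)/2)
r(139)/q - 18425/46558 = ((½)*139*(-3 + 139)*(8 + 139))/40635 - 18425/46558 = ((½)*139*136*147)*(1/40635) - 18425*1/46558 = 1389444*(1/40635) - 18425/46558 = 66164/1935 - 18425/46558 = 3044811137/90089730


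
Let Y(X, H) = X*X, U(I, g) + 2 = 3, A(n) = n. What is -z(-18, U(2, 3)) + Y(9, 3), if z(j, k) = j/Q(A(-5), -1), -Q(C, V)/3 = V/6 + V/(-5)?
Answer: -99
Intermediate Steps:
Q(C, V) = V/10 (Q(C, V) = -3*(V/6 + V/(-5)) = -3*(V*(⅙) + V*(-⅕)) = -3*(V/6 - V/5) = -(-1)*V/10 = V/10)
U(I, g) = 1 (U(I, g) = -2 + 3 = 1)
Y(X, H) = X²
z(j, k) = -10*j (z(j, k) = j/(((⅒)*(-1))) = j/(-⅒) = j*(-10) = -10*j)
-z(-18, U(2, 3)) + Y(9, 3) = -(-10)*(-18) + 9² = -1*180 + 81 = -180 + 81 = -99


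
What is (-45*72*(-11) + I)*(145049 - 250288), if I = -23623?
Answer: -1264657063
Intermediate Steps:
(-45*72*(-11) + I)*(145049 - 250288) = (-45*72*(-11) - 23623)*(145049 - 250288) = (-3240*(-11) - 23623)*(-105239) = (35640 - 23623)*(-105239) = 12017*(-105239) = -1264657063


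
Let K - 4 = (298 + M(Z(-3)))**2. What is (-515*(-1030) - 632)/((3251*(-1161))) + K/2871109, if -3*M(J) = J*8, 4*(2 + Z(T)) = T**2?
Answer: -131940595318/1204082821311 ≈ -0.10958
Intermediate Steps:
Z(T) = -2 + T**2/4
M(J) = -8*J/3 (M(J) = -J*8/3 = -8*J/3)
K = 795700/9 (K = 4 + (298 - 8*(-2 + (1/4)*(-3)**2)/3)**2 = 4 + (298 - 8*(-2 + (1/4)*9)/3)**2 = 4 + (298 - 8*(-2 + 9/4)/3)**2 = 4 + (298 - 8/3*1/4)**2 = 4 + (298 - 2/3)**2 = 4 + (892/3)**2 = 4 + 795664/9 = 795700/9 ≈ 88411.)
(-515*(-1030) - 632)/((3251*(-1161))) + K/2871109 = (-515*(-1030) - 632)/((3251*(-1161))) + (795700/9)/2871109 = (530450 - 632)/(-3774411) + (795700/9)*(1/2871109) = 529818*(-1/3774411) + 795700/25839981 = -176606/1258137 + 795700/25839981 = -131940595318/1204082821311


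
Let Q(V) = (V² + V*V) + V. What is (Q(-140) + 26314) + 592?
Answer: 65966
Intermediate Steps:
Q(V) = V + 2*V² (Q(V) = (V² + V²) + V = 2*V² + V = V + 2*V²)
(Q(-140) + 26314) + 592 = (-140*(1 + 2*(-140)) + 26314) + 592 = (-140*(1 - 280) + 26314) + 592 = (-140*(-279) + 26314) + 592 = (39060 + 26314) + 592 = 65374 + 592 = 65966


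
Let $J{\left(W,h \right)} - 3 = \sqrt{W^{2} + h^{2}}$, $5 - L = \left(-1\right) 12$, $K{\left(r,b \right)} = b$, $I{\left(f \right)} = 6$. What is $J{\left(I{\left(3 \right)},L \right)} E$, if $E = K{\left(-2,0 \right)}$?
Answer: $0$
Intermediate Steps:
$E = 0$
$L = 17$ ($L = 5 - \left(-1\right) 12 = 5 - -12 = 5 + 12 = 17$)
$J{\left(W,h \right)} = 3 + \sqrt{W^{2} + h^{2}}$
$J{\left(I{\left(3 \right)},L \right)} E = \left(3 + \sqrt{6^{2} + 17^{2}}\right) 0 = \left(3 + \sqrt{36 + 289}\right) 0 = \left(3 + \sqrt{325}\right) 0 = \left(3 + 5 \sqrt{13}\right) 0 = 0$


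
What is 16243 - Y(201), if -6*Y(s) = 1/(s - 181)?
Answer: 1949161/120 ≈ 16243.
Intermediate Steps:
Y(s) = -1/(6*(-181 + s)) (Y(s) = -1/(6*(s - 181)) = -1/(6*(-181 + s)))
16243 - Y(201) = 16243 - (-1)/(-1086 + 6*201) = 16243 - (-1)/(-1086 + 1206) = 16243 - (-1)/120 = 16243 - 1*(-1/120) = 16243 + 1/120 = 1949161/120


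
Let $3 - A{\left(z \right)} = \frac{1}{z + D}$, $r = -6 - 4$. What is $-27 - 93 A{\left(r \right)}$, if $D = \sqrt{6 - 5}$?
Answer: $- \frac{949}{3} \approx -316.33$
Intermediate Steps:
$D = 1$ ($D = \sqrt{1} = 1$)
$r = -10$
$A{\left(z \right)} = 3 - \frac{1}{1 + z}$ ($A{\left(z \right)} = 3 - \frac{1}{z + 1} = 3 - \frac{1}{1 + z}$)
$-27 - 93 A{\left(r \right)} = -27 - 93 \frac{2 + 3 \left(-10\right)}{1 - 10} = -27 - 93 \frac{2 - 30}{-9} = -27 - 93 \left(\left(- \frac{1}{9}\right) \left(-28\right)\right) = -27 - \frac{868}{3} = - \frac{949}{3}$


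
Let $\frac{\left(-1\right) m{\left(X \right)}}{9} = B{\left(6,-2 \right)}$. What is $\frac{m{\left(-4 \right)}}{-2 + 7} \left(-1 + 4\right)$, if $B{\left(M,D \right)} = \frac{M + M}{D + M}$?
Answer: $- \frac{81}{5} \approx -16.2$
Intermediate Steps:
$B{\left(M,D \right)} = \frac{2 M}{D + M}$
$m{\left(X \right)} = -27$ ($m{\left(X \right)} = - 9 \cdot 2 \cdot 6 \frac{1}{-2 + 6} = - 9 \cdot 2 \cdot 6 \cdot \frac{1}{4} = \left(-9\right) 3 = -27$)
$\frac{m{\left(-4 \right)}}{-2 + 7} \left(-1 + 4\right) = \frac{1}{-2 + 7} \left(-27\right) \left(-1 + 4\right) = \frac{1}{5} \left(-27\right) 3 = \left(- \frac{27}{5}\right) 3 = - \frac{81}{5}$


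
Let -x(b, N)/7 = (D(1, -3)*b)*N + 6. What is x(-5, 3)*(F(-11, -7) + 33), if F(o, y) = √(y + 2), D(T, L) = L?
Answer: -11781 - 357*I*√5 ≈ -11781.0 - 798.28*I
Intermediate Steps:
F(o, y) = √(2 + y)
x(b, N) = -42 + 21*N*b (x(b, N) = -7*((-3*b)*N + 6) = -7*(-3*N*b + 6) = -7*(6 - 3*N*b) = -42 + 21*N*b)
x(-5, 3)*(F(-11, -7) + 33) = (-42 + 21*3*(-5))*(√(2 - 7) + 33) = (-42 - 315)*(√(-5) + 33) = -357*(I*√5 + 33) = -357*(33 + I*√5) = -11781 - 357*I*√5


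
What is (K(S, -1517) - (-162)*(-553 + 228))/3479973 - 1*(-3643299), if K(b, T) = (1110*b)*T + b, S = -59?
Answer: 12678681446548/3479973 ≈ 3.6433e+6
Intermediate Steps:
K(b, T) = b + 1110*T*b (K(b, T) = 1110*T*b + b = b + 1110*T*b)
(K(S, -1517) - (-162)*(-553 + 228))/3479973 - 1*(-3643299) = (-59*(1 + 1110*(-1517)) - (-162)*(-553 + 228))/3479973 - 1*(-3643299) = (-59*(1 - 1683870) - (-162)*(-325))*(1/3479973) + 3643299 = (-59*(-1683869) - 1*52650)*(1/3479973) + 3643299 = (99348271 - 52650)*(1/3479973) + 3643299 = 99295621*(1/3479973) + 3643299 = 99295621/3479973 + 3643299 = 12678681446548/3479973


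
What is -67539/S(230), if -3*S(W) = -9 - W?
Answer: -202617/239 ≈ -847.77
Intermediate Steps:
S(W) = 3 + W/3 (S(W) = -(-9 - W)/3 = 3 + W/3)
-67539/S(230) = -67539/(3 + (⅓)*230) = -67539/(3 + 230/3) = -67539/239/3 = -67539*3/239 = -202617/239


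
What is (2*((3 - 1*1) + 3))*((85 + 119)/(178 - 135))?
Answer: 2040/43 ≈ 47.442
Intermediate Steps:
(2*((3 - 1*1) + 3))*((85 + 119)/(178 - 135)) = (2*((3 - 1) + 3))*(204/43) = (2*(2 + 3))*(204*(1/43)) = (2*5)*(204/43) = 10*(204/43) = 2040/43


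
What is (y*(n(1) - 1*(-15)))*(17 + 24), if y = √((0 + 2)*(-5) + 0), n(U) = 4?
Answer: 779*I*√10 ≈ 2463.4*I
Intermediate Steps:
y = I*√10 (y = √(2*(-5) + 0) = √(-10 + 0) = √(-10) = I*√10 ≈ 3.1623*I)
(y*(n(1) - 1*(-15)))*(17 + 24) = ((I*√10)*(4 - 1*(-15)))*(17 + 24) = ((I*√10)*(4 + 15))*41 = ((I*√10)*19)*41 = (19*I*√10)*41 = 779*I*√10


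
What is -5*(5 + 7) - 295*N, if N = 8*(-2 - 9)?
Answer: 25900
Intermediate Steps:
N = -88 (N = 8*(-11) = -88)
-5*(5 + 7) - 295*N = -5*(5 + 7) - 295*(-88) = -5*12 + 25960 = -60 + 25960 = 25900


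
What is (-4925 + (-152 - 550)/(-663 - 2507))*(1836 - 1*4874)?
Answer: 23713941412/1585 ≈ 1.4961e+7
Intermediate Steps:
(-4925 + (-152 - 550)/(-663 - 2507))*(1836 - 1*4874) = (-4925 - 702/(-3170))*(1836 - 4874) = (-4925 - 702*(-1/3170))*(-3038) = (-4925 + 351/1585)*(-3038) = -7805774/1585*(-3038) = 23713941412/1585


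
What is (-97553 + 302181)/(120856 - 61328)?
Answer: 51157/14882 ≈ 3.4375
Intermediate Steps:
(-97553 + 302181)/(120856 - 61328) = 204628/59528 = 204628*(1/59528) = 51157/14882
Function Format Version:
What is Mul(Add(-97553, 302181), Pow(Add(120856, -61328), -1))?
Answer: Rational(51157, 14882) ≈ 3.4375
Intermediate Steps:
Mul(Add(-97553, 302181), Pow(Add(120856, -61328), -1)) = Mul(204628, Pow(59528, -1)) = Mul(204628, Rational(1, 59528)) = Rational(51157, 14882)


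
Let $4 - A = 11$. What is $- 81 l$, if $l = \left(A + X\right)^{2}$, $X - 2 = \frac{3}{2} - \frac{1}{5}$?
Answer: $- \frac{110889}{100} \approx -1108.9$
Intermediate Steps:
$A = -7$ ($A = 4 - 11 = -7$)
$X = \frac{33}{10}$ ($X = 2 + \left(\frac{3}{2} - \frac{1}{5}\right) = 2 + \frac{13}{10} = \frac{33}{10} \approx 3.3$)
$l = \frac{1369}{100}$ ($l = \left(-7 + \frac{33}{10}\right)^{2} = \left(- \frac{37}{10}\right)^{2} = \frac{1369}{100} \approx 13.69$)
$- 81 l = \left(-81\right) \frac{1369}{100} = - \frac{110889}{100}$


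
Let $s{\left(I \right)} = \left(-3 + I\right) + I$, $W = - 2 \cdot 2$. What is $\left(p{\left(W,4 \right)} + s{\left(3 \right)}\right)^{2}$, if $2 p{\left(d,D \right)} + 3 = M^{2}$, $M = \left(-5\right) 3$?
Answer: $12996$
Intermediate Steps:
$W = -4$ ($W = \left(-1\right) 4 = -4$)
$s{\left(I \right)} = -3 + 2 I$
$M = -15$
$p{\left(d,D \right)} = 111$ ($p{\left(d,D \right)} = - \frac{3}{2} + \frac{\left(-15\right)^{2}}{2} = - \frac{3}{2} + \frac{1}{2} \cdot 225 = - \frac{3}{2} + \frac{225}{2} = 111$)
$\left(p{\left(W,4 \right)} + s{\left(3 \right)}\right)^{2} = \left(111 + \left(-3 + 2 \cdot 3\right)\right)^{2} = \left(111 + \left(-3 + 6\right)\right)^{2} = \left(111 + 3\right)^{2} = 114^{2} = 12996$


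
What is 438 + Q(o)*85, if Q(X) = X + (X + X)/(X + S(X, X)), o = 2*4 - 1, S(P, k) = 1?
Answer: 4727/4 ≈ 1181.8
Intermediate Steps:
o = 7 (o = 8 - 1 = 7)
Q(X) = X + 2*X/(1 + X) (Q(X) = X + (X + X)/(X + 1) = X + (2*X)/(1 + X) = X + 2*X/(1 + X))
438 + Q(o)*85 = 438 + (7*(3 + 7)/(1 + 7))*85 = 438 + (7*10/8)*85 = 438 + (7*(⅛)*10)*85 = 438 + (35/4)*85 = 438 + 2975/4 = 4727/4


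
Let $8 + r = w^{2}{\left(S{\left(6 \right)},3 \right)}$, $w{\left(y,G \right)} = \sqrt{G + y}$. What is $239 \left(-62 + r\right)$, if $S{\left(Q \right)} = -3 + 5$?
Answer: $-15535$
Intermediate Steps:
$S{\left(Q \right)} = 2$
$r = -3$ ($r = -8 + \left(\sqrt{3 + 2}\right)^{2} = -8 + \left(\sqrt{5}\right)^{2} = -8 + 5 = -3$)
$239 \left(-62 + r\right) = 239 \left(-62 - 3\right) = 239 \left(-65\right) = -15535$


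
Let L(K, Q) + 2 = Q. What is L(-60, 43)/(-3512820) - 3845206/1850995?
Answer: -2701518486343/1300442451180 ≈ -2.0774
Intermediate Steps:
L(K, Q) = -2 + Q
L(-60, 43)/(-3512820) - 3845206/1850995 = (-2 + 43)/(-3512820) - 3845206/1850995 = 41*(-1/3512820) - 3845206*1/1850995 = -41/3512820 - 3845206/1850995 = -2701518486343/1300442451180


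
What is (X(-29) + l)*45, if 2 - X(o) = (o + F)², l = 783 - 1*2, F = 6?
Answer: 11430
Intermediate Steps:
l = 781 (l = 783 - 2 = 781)
X(o) = 2 - (6 + o)² (X(o) = 2 - (o + 6)² = 2 - (6 + o)²)
(X(-29) + l)*45 = ((2 - (6 - 29)²) + 781)*45 = ((2 - 1*(-23)²) + 781)*45 = ((2 - 1*529) + 781)*45 = ((2 - 529) + 781)*45 = (-527 + 781)*45 = 254*45 = 11430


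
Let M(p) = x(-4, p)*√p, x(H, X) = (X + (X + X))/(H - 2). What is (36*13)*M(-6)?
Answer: 1404*I*√6 ≈ 3439.1*I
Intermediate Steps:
x(H, X) = 3*X/(-2 + H) (x(H, X) = (X + 2*X)/(-2 + H) = (3*X)/(-2 + H) = 3*X/(-2 + H))
M(p) = -p^(3/2)/2 (M(p) = (3*p/(-2 - 4))*√p = (3*p/(-6))*√p = (3*p*(-⅙))*√p = (-p/2)*√p = -p^(3/2)/2)
(36*13)*M(-6) = (36*13)*(-(-3)*I*√6) = 468*(-(-3)*I*√6) = 468*(3*I*√6) = 1404*I*√6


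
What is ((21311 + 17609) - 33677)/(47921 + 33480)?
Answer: 5243/81401 ≈ 0.064409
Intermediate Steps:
((21311 + 17609) - 33677)/(47921 + 33480) = (38920 - 33677)/81401 = 5243*(1/81401) = 5243/81401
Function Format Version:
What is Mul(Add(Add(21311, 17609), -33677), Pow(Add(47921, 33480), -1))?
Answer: Rational(5243, 81401) ≈ 0.064409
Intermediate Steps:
Mul(Add(Add(21311, 17609), -33677), Pow(Add(47921, 33480), -1)) = Mul(Add(38920, -33677), Pow(81401, -1)) = Mul(5243, Rational(1, 81401)) = Rational(5243, 81401)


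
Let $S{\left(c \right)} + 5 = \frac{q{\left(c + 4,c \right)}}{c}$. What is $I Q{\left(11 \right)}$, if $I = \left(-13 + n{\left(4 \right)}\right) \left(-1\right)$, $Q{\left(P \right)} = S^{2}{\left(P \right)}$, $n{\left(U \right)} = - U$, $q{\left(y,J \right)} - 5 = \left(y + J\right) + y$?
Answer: $\frac{1377}{121} \approx 11.38$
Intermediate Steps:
$q{\left(y,J \right)} = 5 + J + 2 y$ ($q{\left(y,J \right)} = 5 + \left(\left(y + J\right) + y\right) = 5 + \left(\left(J + y\right) + y\right) = 5 + \left(J + 2 y\right) = 5 + J + 2 y$)
$S{\left(c \right)} = -5 + \frac{13 + 3 c}{c}$ ($S{\left(c \right)} = -5 + \frac{5 + c + 2 \left(c + 4\right)}{c} = -5 + \frac{5 + c + 2 \left(4 + c\right)}{c} = -5 + \frac{5 + c + \left(8 + 2 c\right)}{c} = -5 + \frac{13 + 3 c}{c}$)
$Q{\left(P \right)} = \left(-2 + \frac{13}{P}\right)^{2}$
$I = 17$ ($I = \left(-13 - 4\right) \left(-1\right) = \left(-17\right) \left(-1\right) = 17$)
$I Q{\left(11 \right)} = 17 \frac{\left(-13 + 2 \cdot 11\right)^{2}}{121} = 17 \frac{\left(-13 + 22\right)^{2}}{121} = 17 \frac{9^{2}}{121} = 17 \cdot \frac{1}{121} \cdot 81 = 17 \cdot \frac{81}{121} = \frac{1377}{121}$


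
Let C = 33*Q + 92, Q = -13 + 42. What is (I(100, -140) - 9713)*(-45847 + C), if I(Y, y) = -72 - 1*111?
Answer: 443321008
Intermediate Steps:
Q = 29
I(Y, y) = -183 (I(Y, y) = -72 - 111 = -183)
C = 1049 (C = 33*29 + 92 = 957 + 92 = 1049)
(I(100, -140) - 9713)*(-45847 + C) = (-183 - 9713)*(-45847 + 1049) = -9896*(-44798) = 443321008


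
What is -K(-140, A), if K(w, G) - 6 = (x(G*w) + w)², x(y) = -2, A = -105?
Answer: -20170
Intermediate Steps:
K(w, G) = 6 + (-2 + w)²
-K(-140, A) = -(6 + (-2 - 140)²) = -(6 + (-142)²) = -(6 + 20164) = -1*20170 = -20170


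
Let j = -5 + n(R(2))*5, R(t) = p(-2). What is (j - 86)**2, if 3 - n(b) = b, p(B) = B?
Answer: 4356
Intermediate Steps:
R(t) = -2
n(b) = 3 - b
j = 20 (j = -5 + (3 - 1*(-2))*5 = -5 + (3 + 2)*5 = -5 + 5*5 = -5 + 25 = 20)
(j - 86)**2 = (20 - 86)**2 = (-66)**2 = 4356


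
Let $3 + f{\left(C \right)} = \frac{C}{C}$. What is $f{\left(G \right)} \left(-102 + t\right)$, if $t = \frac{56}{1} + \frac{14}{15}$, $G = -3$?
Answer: $\frac{1352}{15} \approx 90.133$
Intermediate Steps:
$f{\left(C \right)} = -2$ ($f{\left(C \right)} = -3 + \frac{C}{C} = -3 + 1 = -2$)
$t = \frac{854}{15}$ ($t = 56 \cdot 1 + 14 \cdot \frac{1}{15} = 56 + \frac{14}{15} = \frac{854}{15} \approx 56.933$)
$f{\left(G \right)} \left(-102 + t\right) = - 2 \left(-102 + \frac{854}{15}\right) = \left(-2\right) \left(- \frac{676}{15}\right) = \frac{1352}{15}$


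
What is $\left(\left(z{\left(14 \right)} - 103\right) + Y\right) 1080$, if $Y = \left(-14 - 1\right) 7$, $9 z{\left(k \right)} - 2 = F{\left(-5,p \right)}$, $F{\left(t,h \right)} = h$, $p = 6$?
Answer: $-223680$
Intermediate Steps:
$z{\left(k \right)} = \frac{8}{9}$ ($z{\left(k \right)} = \frac{2}{9} + \frac{1}{9} \cdot 6 = \frac{2}{9} + \frac{2}{3} = \frac{8}{9}$)
$Y = -105$ ($Y = \left(-15\right) 7 = -105$)
$\left(\left(z{\left(14 \right)} - 103\right) + Y\right) 1080 = \left(\left(\frac{8}{9} - 103\right) - 105\right) 1080 = \left(- \frac{919}{9} - 105\right) 1080 = \left(- \frac{1864}{9}\right) 1080 = -223680$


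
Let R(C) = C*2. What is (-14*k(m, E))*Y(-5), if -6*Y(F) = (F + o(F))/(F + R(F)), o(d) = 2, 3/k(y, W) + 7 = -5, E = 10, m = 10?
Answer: -7/60 ≈ -0.11667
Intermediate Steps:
k(y, W) = -¼ (k(y, W) = 3/(-7 - 5) = 3/(-12) = 3*(-1/12) = -¼)
R(C) = 2*C
Y(F) = -(2 + F)/(18*F) (Y(F) = -(F + 2)/(6*(F + 2*F)) = -(2 + F)/(6*(3*F)) = -(2 + F)*1/(3*F)/6 = -(2 + F)/(18*F))
(-14*k(m, E))*Y(-5) = (-14*(-¼))*((1/18)*(-2 - 1*(-5))/(-5)) = 7*((1/18)*(-⅕)*(-2 + 5))/2 = 7*((1/18)*(-⅕)*3)/2 = (7/2)*(-1/30) = -7/60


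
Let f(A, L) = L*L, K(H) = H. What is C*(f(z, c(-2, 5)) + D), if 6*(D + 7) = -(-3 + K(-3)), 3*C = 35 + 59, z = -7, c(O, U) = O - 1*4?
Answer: 940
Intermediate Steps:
c(O, U) = -4 + O (c(O, U) = O - 4 = -4 + O)
f(A, L) = L²
C = 94/3 (C = (35 + 59)/3 = (⅓)*94 = 94/3 ≈ 31.333)
D = -6 (D = -7 + (-(-3 - 3))/6 = -7 + (-1*(-6))/6 = -7 + (⅙)*6 = -7 + 1 = -6)
C*(f(z, c(-2, 5)) + D) = 94*((-4 - 2)² - 6)/3 = 94*((-6)² - 6)/3 = 94*(36 - 6)/3 = (94/3)*30 = 940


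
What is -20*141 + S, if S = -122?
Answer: -2942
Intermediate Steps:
-20*141 + S = -20*141 - 122 = -2820 - 122 = -2942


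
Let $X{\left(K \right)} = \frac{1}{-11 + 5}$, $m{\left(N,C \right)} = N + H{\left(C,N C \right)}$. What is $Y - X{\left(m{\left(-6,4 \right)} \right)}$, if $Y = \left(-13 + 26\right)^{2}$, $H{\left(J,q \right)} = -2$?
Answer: $\frac{1015}{6} \approx 169.17$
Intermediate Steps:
$m{\left(N,C \right)} = -2 + N$ ($m{\left(N,C \right)} = N - 2 = -2 + N$)
$X{\left(K \right)} = - \frac{1}{6}$ ($X{\left(K \right)} = \frac{1}{-6} = - \frac{1}{6}$)
$Y = 169$ ($Y = 13^{2} = 169$)
$Y - X{\left(m{\left(-6,4 \right)} \right)} = 169 - - \frac{1}{6} = 169 + \frac{1}{6} = \frac{1015}{6}$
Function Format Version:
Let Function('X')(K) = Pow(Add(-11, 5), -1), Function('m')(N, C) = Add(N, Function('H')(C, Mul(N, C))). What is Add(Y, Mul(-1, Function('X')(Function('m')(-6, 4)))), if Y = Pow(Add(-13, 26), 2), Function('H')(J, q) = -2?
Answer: Rational(1015, 6) ≈ 169.17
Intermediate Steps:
Function('m')(N, C) = Add(-2, N) (Function('m')(N, C) = Add(N, -2) = Add(-2, N))
Function('X')(K) = Rational(-1, 6) (Function('X')(K) = Pow(-6, -1) = Rational(-1, 6))
Y = 169 (Y = Pow(13, 2) = 169)
Add(Y, Mul(-1, Function('X')(Function('m')(-6, 4)))) = Add(169, Mul(-1, Rational(-1, 6))) = Add(169, Rational(1, 6)) = Rational(1015, 6)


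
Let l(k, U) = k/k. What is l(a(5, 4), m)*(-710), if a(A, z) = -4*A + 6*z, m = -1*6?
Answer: -710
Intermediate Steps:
m = -6
l(k, U) = 1
l(a(5, 4), m)*(-710) = 1*(-710) = -710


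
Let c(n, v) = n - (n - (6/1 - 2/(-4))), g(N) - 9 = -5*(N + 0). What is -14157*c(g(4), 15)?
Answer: -184041/2 ≈ -92021.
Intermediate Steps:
g(N) = 9 - 5*N (g(N) = 9 - 5*(N + 0) = 9 - 5*N)
c(n, v) = 13/2 (c(n, v) = n - (n - (6*1 - 2*(-1/4))) = n - (n - (6 + 1/2)) = n - (n - 1*13/2) = n - (n - 13/2) = n - (-13/2 + n) = n + (13/2 - n) = 13/2)
-14157*c(g(4), 15) = -14157*13/2 = -184041/2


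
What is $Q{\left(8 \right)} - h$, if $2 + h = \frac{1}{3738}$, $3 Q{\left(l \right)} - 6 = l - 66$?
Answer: $- \frac{57317}{3738} \approx -15.334$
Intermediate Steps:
$Q{\left(l \right)} = -20 + \frac{l}{3}$ ($Q{\left(l \right)} = 2 + \frac{l - 66}{3} = 2 + \frac{-66 + l}{3} = 2 + \left(-22 + \frac{l}{3}\right) = -20 + \frac{l}{3}$)
$h = - \frac{7475}{3738}$ ($h = -2 + \frac{1}{3738} = - \frac{7475}{3738} \approx -1.9997$)
$Q{\left(8 \right)} - h = \left(-20 + \frac{1}{3} \cdot 8\right) - - \frac{7475}{3738} = \left(-20 + \frac{8}{3}\right) + \frac{7475}{3738} = - \frac{52}{3} + \frac{7475}{3738} = - \frac{57317}{3738}$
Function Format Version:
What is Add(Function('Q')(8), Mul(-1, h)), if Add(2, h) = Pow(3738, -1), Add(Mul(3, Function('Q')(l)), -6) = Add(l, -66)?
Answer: Rational(-57317, 3738) ≈ -15.334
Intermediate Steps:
Function('Q')(l) = Add(-20, Mul(Rational(1, 3), l)) (Function('Q')(l) = Add(2, Mul(Rational(1, 3), Add(l, -66))) = Add(2, Mul(Rational(1, 3), Add(-66, l))) = Add(2, Add(-22, Mul(Rational(1, 3), l))) = Add(-20, Mul(Rational(1, 3), l)))
h = Rational(-7475, 3738) (h = Add(-2, Pow(3738, -1)) = Add(-2, Rational(1, 3738)) = Rational(-7475, 3738) ≈ -1.9997)
Add(Function('Q')(8), Mul(-1, h)) = Add(Add(-20, Mul(Rational(1, 3), 8)), Mul(-1, Rational(-7475, 3738))) = Add(Add(-20, Rational(8, 3)), Rational(7475, 3738)) = Add(Rational(-52, 3), Rational(7475, 3738)) = Rational(-57317, 3738)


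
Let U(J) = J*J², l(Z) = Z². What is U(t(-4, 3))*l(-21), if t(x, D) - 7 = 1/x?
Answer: 8680203/64 ≈ 1.3563e+5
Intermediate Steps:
t(x, D) = 7 + 1/x
U(J) = J³
U(t(-4, 3))*l(-21) = (7 + 1/(-4))³*(-21)² = (7 - ¼)³*441 = (27/4)³*441 = (19683/64)*441 = 8680203/64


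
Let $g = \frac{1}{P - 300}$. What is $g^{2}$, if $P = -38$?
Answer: $\frac{1}{114244} \approx 8.7532 \cdot 10^{-6}$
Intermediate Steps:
$g = - \frac{1}{338}$ ($g = \frac{1}{-38 - 300} = \frac{1}{-338} = - \frac{1}{338} \approx -0.0029586$)
$g^{2} = \left(- \frac{1}{338}\right)^{2} = \frac{1}{114244}$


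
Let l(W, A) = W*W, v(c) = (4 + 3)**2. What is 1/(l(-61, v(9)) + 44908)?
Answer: 1/48629 ≈ 2.0564e-5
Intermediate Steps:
v(c) = 49 (v(c) = 7**2 = 49)
l(W, A) = W**2
1/(l(-61, v(9)) + 44908) = 1/((-61)**2 + 44908) = 1/(3721 + 44908) = 1/48629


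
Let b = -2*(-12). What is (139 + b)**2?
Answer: 26569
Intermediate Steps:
b = 24
(139 + b)**2 = (139 + 24)**2 = 163**2 = 26569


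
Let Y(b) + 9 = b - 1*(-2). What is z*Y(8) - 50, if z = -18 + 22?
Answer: -46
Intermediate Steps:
Y(b) = -7 + b (Y(b) = -9 + (b - 1*(-2)) = -9 + (b + 2) = -9 + (2 + b) = -7 + b)
z = 4
z*Y(8) - 50 = 4*(-7 + 8) - 50 = 4*1 - 50 = 4 - 50 = -46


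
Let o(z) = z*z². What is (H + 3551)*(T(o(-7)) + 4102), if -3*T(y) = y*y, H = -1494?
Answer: -216690551/3 ≈ -7.2230e+7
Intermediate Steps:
o(z) = z³
T(y) = -y²/3 (T(y) = -y*y/3 = -y²/3)
(H + 3551)*(T(o(-7)) + 4102) = (-1494 + 3551)*(-((-7)³)²/3 + 4102) = 2057*(-⅓*(-343)² + 4102) = 2057*(-⅓*117649 + 4102) = 2057*(-117649/3 + 4102) = 2057*(-105343/3) = -216690551/3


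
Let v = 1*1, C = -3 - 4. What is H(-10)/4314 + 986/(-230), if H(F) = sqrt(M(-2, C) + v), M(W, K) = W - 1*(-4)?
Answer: -493/115 + sqrt(3)/4314 ≈ -4.2866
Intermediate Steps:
C = -7
v = 1
M(W, K) = 4 + W (M(W, K) = W + 4 = 4 + W)
H(F) = sqrt(3) (H(F) = sqrt((4 - 2) + 1) = sqrt(2 + 1) = sqrt(3))
H(-10)/4314 + 986/(-230) = sqrt(3)/4314 + 986/(-230) = sqrt(3)*(1/4314) + 986*(-1/230) = sqrt(3)/4314 - 493/115 = -493/115 + sqrt(3)/4314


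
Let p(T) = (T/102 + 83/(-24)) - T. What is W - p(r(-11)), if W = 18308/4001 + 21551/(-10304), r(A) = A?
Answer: -150818817/30471616 ≈ -4.9495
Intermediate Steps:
W = 4453047/1792448 (W = 18308*(1/4001) + 21551*(-1/10304) = 18308/4001 - 937/448 = 4453047/1792448 ≈ 2.4843)
p(T) = -83/24 - 101*T/102 (p(T) = (T*(1/102) + 83*(-1/24)) - T = (T/102 - 83/24) - T = (-83/24 + T/102) - T = -83/24 - 101*T/102)
W - p(r(-11)) = 4453047/1792448 - (-83/24 - 101/102*(-11)) = 4453047/1792448 - (-83/24 + 1111/102) = 4453047/1792448 - 1*1011/136 = 4453047/1792448 - 1011/136 = -150818817/30471616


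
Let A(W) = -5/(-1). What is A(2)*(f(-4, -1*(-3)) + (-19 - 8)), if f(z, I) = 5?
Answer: -110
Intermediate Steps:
A(W) = 5 (A(W) = -5*(-1) = 5)
A(2)*(f(-4, -1*(-3)) + (-19 - 8)) = 5*(5 + (-19 - 8)) = 5*(5 - 27) = 5*(-22) = -110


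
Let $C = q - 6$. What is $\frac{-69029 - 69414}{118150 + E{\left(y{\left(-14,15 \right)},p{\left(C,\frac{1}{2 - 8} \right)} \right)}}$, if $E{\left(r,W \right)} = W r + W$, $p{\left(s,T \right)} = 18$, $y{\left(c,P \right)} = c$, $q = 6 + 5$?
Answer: $- \frac{138443}{117916} \approx -1.1741$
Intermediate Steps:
$q = 11$
$C = 5$ ($C = 11 - 6 = 5$)
$E{\left(r,W \right)} = W + W r$
$\frac{-69029 - 69414}{118150 + E{\left(y{\left(-14,15 \right)},p{\left(C,\frac{1}{2 - 8} \right)} \right)}} = \frac{-69029 - 69414}{118150 + 18 \left(1 - 14\right)} = - \frac{138443}{118150 + 18 \left(-13\right)} = - \frac{138443}{118150 - 234} = - \frac{138443}{117916}$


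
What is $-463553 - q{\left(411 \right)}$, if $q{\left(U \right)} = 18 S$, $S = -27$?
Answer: $-463067$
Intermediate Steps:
$q{\left(U \right)} = -486$ ($q{\left(U \right)} = 18 \left(-27\right) = -486$)
$-463553 - q{\left(411 \right)} = -463553 - -486 = -463553 + 486 = -463067$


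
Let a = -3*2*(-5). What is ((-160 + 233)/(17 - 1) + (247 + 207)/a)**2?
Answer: 22344529/57600 ≈ 387.93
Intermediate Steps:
a = 30 (a = -6*(-5) = 30)
((-160 + 233)/(17 - 1) + (247 + 207)/a)**2 = ((-160 + 233)/(17 - 1) + (247 + 207)/30)**2 = (73/16 + 454*(1/30))**2 = (73*(1/16) + 227/15)**2 = (73/16 + 227/15)**2 = (4727/240)**2 = 22344529/57600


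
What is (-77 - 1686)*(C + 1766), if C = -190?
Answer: -2778488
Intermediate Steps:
(-77 - 1686)*(C + 1766) = (-77 - 1686)*(-190 + 1766) = -1763*1576 = -2778488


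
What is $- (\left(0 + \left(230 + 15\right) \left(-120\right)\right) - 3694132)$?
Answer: $3723532$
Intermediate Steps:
$- (\left(0 + \left(230 + 15\right) \left(-120\right)\right) - 3694132) = - (\left(0 + 245 \left(-120\right)\right) - 3694132) = - (\left(0 - 29400\right) - 3694132) = - (-29400 - 3694132) = \left(-1\right) \left(-3723532\right) = 3723532$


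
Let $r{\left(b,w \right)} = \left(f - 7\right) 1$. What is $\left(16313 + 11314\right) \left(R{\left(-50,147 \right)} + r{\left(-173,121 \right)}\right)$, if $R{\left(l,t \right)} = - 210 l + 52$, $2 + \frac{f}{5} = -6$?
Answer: $290221635$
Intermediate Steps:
$f = -40$ ($f = -10 + 5 \left(-6\right) = -10 - 30 = -40$)
$R{\left(l,t \right)} = 52 - 210 l$
$r{\left(b,w \right)} = -47$ ($r{\left(b,w \right)} = \left(-40 - 7\right) 1 = \left(-47\right) 1 = -47$)
$\left(16313 + 11314\right) \left(R{\left(-50,147 \right)} + r{\left(-173,121 \right)}\right) = \left(16313 + 11314\right) \left(\left(52 - -10500\right) - 47\right) = 27627 \left(\left(52 + 10500\right) - 47\right) = 27627 \left(10552 - 47\right) = 27627 \cdot 10505 = 290221635$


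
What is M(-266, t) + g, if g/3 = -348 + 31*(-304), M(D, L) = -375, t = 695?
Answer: -29691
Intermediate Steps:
g = -29316 (g = 3*(-348 + 31*(-304)) = 3*(-348 - 9424) = 3*(-9772) = -29316)
M(-266, t) + g = -375 - 29316 = -29691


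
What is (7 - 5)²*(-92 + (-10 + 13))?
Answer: -356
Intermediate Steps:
(7 - 5)²*(-92 + (-10 + 13)) = 2²*(-92 + 3) = 4*(-89) = -356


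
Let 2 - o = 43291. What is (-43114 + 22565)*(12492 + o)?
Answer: 632847553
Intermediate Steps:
o = -43289 (o = 2 - 1*43291 = 2 - 43291 = -43289)
(-43114 + 22565)*(12492 + o) = (-43114 + 22565)*(12492 - 43289) = -20549*(-30797) = 632847553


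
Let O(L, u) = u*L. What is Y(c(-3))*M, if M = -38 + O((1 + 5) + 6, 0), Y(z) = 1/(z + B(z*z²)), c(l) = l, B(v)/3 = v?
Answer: 19/42 ≈ 0.45238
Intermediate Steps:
B(v) = 3*v
O(L, u) = L*u
Y(z) = 1/(z + 3*z³) (Y(z) = 1/(z + 3*(z*z²)) = 1/(z + 3*z³))
M = -38 (M = -38 + ((1 + 5) + 6)*0 = -38 + (6 + 6)*0 = -38 + 12*0 = -38 + 0 = -38)
Y(c(-3))*M = -38/(-3 + 3*(-3)³) = -38/(-3 + 3*(-27)) = -38/(-3 - 81) = -38/(-84) = -1/84*(-38) = 19/42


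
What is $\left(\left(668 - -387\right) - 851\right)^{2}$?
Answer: $41616$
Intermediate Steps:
$\left(\left(668 - -387\right) - 851\right)^{2} = \left(\left(668 + 387\right) - 851\right)^{2} = \left(1055 - 851\right)^{2} = 204^{2} = 41616$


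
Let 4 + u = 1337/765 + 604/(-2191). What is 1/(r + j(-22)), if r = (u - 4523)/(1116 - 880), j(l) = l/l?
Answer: -197781570/3594871079 ≈ -0.055018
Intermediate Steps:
j(l) = 1
u = -4237153/1676115 (u = -4 + (1337/765 + 604/(-2191)) = -4 + (1337*(1/765) + 604*(-1/2191)) = -4 + (1337/765 - 604/2191) = -4 + 2467307/1676115 = -4237153/1676115 ≈ -2.5280)
r = -3792652649/197781570 (r = (-4237153/1676115 - 4523)/(1116 - 880) = -7585305298/1676115/236 = -7585305298/1676115*1/236 = -3792652649/197781570 ≈ -19.176)
1/(r + j(-22)) = 1/(-3792652649/197781570 + 1) = 1/(-3594871079/197781570) = -197781570/3594871079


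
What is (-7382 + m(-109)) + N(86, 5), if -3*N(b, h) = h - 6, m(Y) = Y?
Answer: -22472/3 ≈ -7490.7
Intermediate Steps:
N(b, h) = 2 - h/3 (N(b, h) = -(h - 6)/3 = -(-6 + h)/3 = 2 - h/3)
(-7382 + m(-109)) + N(86, 5) = (-7382 - 109) + (2 - ⅓*5) = -7491 + (2 - 5/3) = -7491 + ⅓ = -22472/3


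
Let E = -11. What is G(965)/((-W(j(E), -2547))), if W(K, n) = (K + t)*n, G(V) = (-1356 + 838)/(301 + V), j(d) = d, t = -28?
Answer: 259/62877789 ≈ 4.1191e-6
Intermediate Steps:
G(V) = -518/(301 + V)
W(K, n) = n*(-28 + K) (W(K, n) = (K - 28)*n = (-28 + K)*n = n*(-28 + K))
G(965)/((-W(j(E), -2547))) = (-518/(301 + 965))/((-(-2547)*(-28 - 11))) = (-518/1266)/((-(-2547)*(-39))) = (-518*1/1266)/((-1*99333)) = -259/633/(-99333) = -259/633*(-1/99333) = 259/62877789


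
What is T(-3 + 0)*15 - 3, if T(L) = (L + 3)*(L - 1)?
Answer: -3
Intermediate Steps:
T(L) = (-1 + L)*(3 + L) (T(L) = (3 + L)*(-1 + L) = (-1 + L)*(3 + L))
T(-3 + 0)*15 - 3 = (-3 + (-3 + 0)² + 2*(-3 + 0))*15 - 3 = (-3 + (-3)² + 2*(-3))*15 - 3 = (-3 + 9 - 6)*15 - 3 = 0*15 - 3 = 0 - 3 = -3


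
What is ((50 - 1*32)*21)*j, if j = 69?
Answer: 26082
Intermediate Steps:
((50 - 1*32)*21)*j = ((50 - 1*32)*21)*69 = ((50 - 32)*21)*69 = (18*21)*69 = 378*69 = 26082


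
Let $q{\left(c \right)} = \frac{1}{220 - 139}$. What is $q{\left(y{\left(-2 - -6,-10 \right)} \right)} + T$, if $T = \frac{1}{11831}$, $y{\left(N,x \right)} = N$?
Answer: $\frac{11912}{958311} \approx 0.01243$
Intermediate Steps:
$q{\left(c \right)} = \frac{1}{81}$
$T = \frac{1}{11831} \approx 8.4524 \cdot 10^{-5}$
$q{\left(y{\left(-2 - -6,-10 \right)} \right)} + T = \frac{1}{81} + \frac{1}{11831} = \frac{11912}{958311}$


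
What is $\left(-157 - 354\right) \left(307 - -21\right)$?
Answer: $-167608$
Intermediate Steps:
$\left(-157 - 354\right) \left(307 - -21\right) = - 511 \left(307 + \left(-9 + 30\right)\right) = - 511 \left(307 + 21\right) = \left(-511\right) 328 = -167608$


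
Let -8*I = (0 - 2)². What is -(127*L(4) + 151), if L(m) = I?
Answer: -175/2 ≈ -87.500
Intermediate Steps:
I = -½ (I = -(0 - 2)²/8 = -⅛*(-2)² = -⅛*4 = -½ ≈ -0.50000)
L(m) = -½
-(127*L(4) + 151) = -(127*(-½) + 151) = -(-127/2 + 151) = -1*175/2 = -175/2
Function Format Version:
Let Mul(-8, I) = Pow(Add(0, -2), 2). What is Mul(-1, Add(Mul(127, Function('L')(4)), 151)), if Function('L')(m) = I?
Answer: Rational(-175, 2) ≈ -87.500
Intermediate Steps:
I = Rational(-1, 2) (I = Mul(Rational(-1, 8), Pow(Add(0, -2), 2)) = Mul(Rational(-1, 8), Pow(-2, 2)) = Mul(Rational(-1, 8), 4) = Rational(-1, 2) ≈ -0.50000)
Function('L')(m) = Rational(-1, 2)
Mul(-1, Add(Mul(127, Function('L')(4)), 151)) = Mul(-1, Add(Mul(127, Rational(-1, 2)), 151)) = Mul(-1, Add(Rational(-127, 2), 151)) = Mul(-1, Rational(175, 2)) = Rational(-175, 2)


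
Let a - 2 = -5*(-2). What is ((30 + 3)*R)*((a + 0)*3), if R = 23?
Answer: 27324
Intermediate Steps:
a = 12 (a = 2 - 5*(-2) = 2 + 10 = 12)
((30 + 3)*R)*((a + 0)*3) = ((30 + 3)*23)*((12 + 0)*3) = (33*23)*(12*3) = 759*36 = 27324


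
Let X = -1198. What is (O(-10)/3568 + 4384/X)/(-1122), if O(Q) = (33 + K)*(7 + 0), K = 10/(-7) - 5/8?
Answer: 1864557/581327104 ≈ 0.0032074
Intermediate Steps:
K = -115/56 (K = 10*(-⅐) - 5*⅛ = -10/7 - 5/8 = -115/56 ≈ -2.0536)
O(Q) = 1733/8 (O(Q) = (33 - 115/56)*(7 + 0) = (1733/56)*7 = 1733/8)
(O(-10)/3568 + 4384/X)/(-1122) = ((1733/8)/3568 + 4384/(-1198))/(-1122) = ((1733/8)*(1/3568) + 4384*(-1/1198))*(-1/1122) = (1733/28544 - 2192/599)*(-1/1122) = -61530381/17097856*(-1/1122) = 1864557/581327104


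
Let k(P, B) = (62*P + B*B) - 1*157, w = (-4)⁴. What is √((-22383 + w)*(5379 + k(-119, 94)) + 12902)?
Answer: I*√147795458 ≈ 12157.0*I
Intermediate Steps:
w = 256
k(P, B) = -157 + B² + 62*P (k(P, B) = (62*P + B²) - 157 = (B² + 62*P) - 157 = -157 + B² + 62*P)
√((-22383 + w)*(5379 + k(-119, 94)) + 12902) = √((-22383 + 256)*(5379 + (-157 + 94² + 62*(-119))) + 12902) = √(-22127*(5379 + (-157 + 8836 - 7378)) + 12902) = √(-22127*(5379 + 1301) + 12902) = √(-22127*6680 + 12902) = √(-147808360 + 12902) = √(-147795458) = I*√147795458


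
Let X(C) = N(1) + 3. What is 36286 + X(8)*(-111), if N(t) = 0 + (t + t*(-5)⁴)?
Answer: -33533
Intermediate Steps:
N(t) = 626*t (N(t) = 0 + (t + t*625) = 0 + (t + 625*t) = 0 + 626*t = 626*t)
X(C) = 629 (X(C) = 626*1 + 3 = 626 + 3 = 629)
36286 + X(8)*(-111) = 36286 + 629*(-111) = 36286 - 69819 = -33533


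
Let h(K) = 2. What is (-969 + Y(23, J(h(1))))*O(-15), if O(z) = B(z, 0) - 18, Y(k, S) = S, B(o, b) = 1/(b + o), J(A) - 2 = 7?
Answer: 17344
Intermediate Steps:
J(A) = 9 (J(A) = 2 + 7 = 9)
O(z) = -18 + 1/z (O(z) = 1/(0 + z) - 18 = 1/z - 18 = -18 + 1/z)
(-969 + Y(23, J(h(1))))*O(-15) = (-969 + 9)*(-18 + 1/(-15)) = -960*(-18 - 1/15) = -960*(-271/15) = 17344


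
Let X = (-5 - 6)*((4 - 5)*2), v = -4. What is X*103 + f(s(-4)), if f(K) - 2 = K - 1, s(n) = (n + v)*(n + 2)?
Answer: 2283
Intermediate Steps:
s(n) = (-4 + n)*(2 + n) (s(n) = (n - 4)*(n + 2) = (-4 + n)*(2 + n))
f(K) = 1 + K (f(K) = 2 + (K - 1) = 2 + (-1 + K) = 1 + K)
X = 22 (X = -(-11)*2 = -11*(-2) = 22)
X*103 + f(s(-4)) = 22*103 + (1 + (-8 + (-4)² - 2*(-4))) = 2266 + (1 + (-8 + 16 + 8)) = 2266 + (1 + 16) = 2266 + 17 = 2283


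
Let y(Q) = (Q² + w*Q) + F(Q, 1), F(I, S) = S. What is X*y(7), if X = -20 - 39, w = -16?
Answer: 3658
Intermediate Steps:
X = -59
y(Q) = 1 + Q² - 16*Q (y(Q) = (Q² - 16*Q) + 1 = 1 + Q² - 16*Q)
X*y(7) = -59*(1 + 7² - 16*7) = -59*(1 + 49 - 112) = -59*(-62) = 3658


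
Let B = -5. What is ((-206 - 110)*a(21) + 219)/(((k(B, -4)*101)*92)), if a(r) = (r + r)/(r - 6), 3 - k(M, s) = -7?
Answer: -3329/464600 ≈ -0.0071653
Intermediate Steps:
k(M, s) = 10 (k(M, s) = 3 - 1*(-7) = 3 + 7 = 10)
a(r) = 2*r/(-6 + r) (a(r) = (2*r)/(-6 + r) = 2*r/(-6 + r))
((-206 - 110)*a(21) + 219)/(((k(B, -4)*101)*92)) = ((-206 - 110)*(2*21/(-6 + 21)) + 219)/(((10*101)*92)) = (-632*21/15 + 219)/((1010*92)) = (-632*21/15 + 219)/92920 = (-316*14/5 + 219)*(1/92920) = (-4424/5 + 219)*(1/92920) = -3329/5*1/92920 = -3329/464600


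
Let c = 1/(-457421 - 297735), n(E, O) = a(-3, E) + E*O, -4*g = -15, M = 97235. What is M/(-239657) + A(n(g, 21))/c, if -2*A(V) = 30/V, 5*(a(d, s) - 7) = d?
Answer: 54293360856395/408135871 ≈ 1.3303e+5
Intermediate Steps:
g = 15/4 (g = -¼*(-15) = 15/4 ≈ 3.7500)
a(d, s) = 7 + d/5
n(E, O) = 32/5 + E*O (n(E, O) = (7 + (⅕)*(-3)) + E*O = (7 - ⅗) + E*O = 32/5 + E*O)
c = -1/755156 (c = 1/(-755156) = -1/755156 ≈ -1.3242e-6)
A(V) = -15/V
M/(-239657) + A(n(g, 21))/c = 97235/(-239657) + (-15/(32/5 + (15/4)*21))/(-1/755156) = 97235*(-1/239657) - 15/(32/5 + 315/4)*(-755156) = -97235/239657 - 15/1703/20*(-755156) = -97235/239657 - 15*20/1703*(-755156) = -97235/239657 - 300/1703*(-755156) = -97235/239657 + 226546800/1703 = 54293360856395/408135871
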